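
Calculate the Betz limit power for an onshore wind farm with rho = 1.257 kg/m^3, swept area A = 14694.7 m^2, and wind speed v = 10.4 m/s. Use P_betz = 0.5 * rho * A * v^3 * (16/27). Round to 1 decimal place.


The Betz coefficient Cp_max = 16/27 = 0.5926
v^3 = 10.4^3 = 1124.864
P_betz = 0.5 * rho * A * v^3 * Cp_max
P_betz = 0.5 * 1.257 * 14694.7 * 1124.864 * 0.5926
P_betz = 6156335.0 W

6156335.0


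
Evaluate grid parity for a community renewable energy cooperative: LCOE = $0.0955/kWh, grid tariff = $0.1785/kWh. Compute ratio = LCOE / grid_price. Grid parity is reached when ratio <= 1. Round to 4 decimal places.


Compare LCOE to grid price:
  LCOE = $0.0955/kWh, Grid price = $0.1785/kWh
  Ratio = LCOE / grid_price = 0.0955 / 0.1785 = 0.5350
  Grid parity achieved (ratio <= 1)? yes

0.5350


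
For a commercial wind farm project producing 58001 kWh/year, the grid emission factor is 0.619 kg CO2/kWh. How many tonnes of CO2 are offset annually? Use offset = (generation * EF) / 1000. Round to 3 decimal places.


CO2 offset in kg = generation * emission_factor
CO2 offset = 58001 * 0.619 = 35902.62 kg
Convert to tonnes:
  CO2 offset = 35902.62 / 1000 = 35.903 tonnes

35.903


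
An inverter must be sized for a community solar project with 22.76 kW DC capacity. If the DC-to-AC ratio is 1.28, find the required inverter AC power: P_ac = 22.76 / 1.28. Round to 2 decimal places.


The inverter AC capacity is determined by the DC/AC ratio.
Given: P_dc = 22.76 kW, DC/AC ratio = 1.28
P_ac = P_dc / ratio = 22.76 / 1.28
P_ac = 17.78 kW

17.78


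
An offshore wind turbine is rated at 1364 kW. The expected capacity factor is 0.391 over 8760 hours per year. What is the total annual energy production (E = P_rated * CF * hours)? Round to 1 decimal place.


Annual energy = rated_kW * capacity_factor * hours_per_year
Given: P_rated = 1364 kW, CF = 0.391, hours = 8760
E = 1364 * 0.391 * 8760
E = 4671918.2 kWh

4671918.2


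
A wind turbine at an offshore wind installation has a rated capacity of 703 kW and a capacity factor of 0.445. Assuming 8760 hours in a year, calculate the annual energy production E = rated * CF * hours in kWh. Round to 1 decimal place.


Annual energy = rated_kW * capacity_factor * hours_per_year
Given: P_rated = 703 kW, CF = 0.445, hours = 8760
E = 703 * 0.445 * 8760
E = 2740434.6 kWh

2740434.6


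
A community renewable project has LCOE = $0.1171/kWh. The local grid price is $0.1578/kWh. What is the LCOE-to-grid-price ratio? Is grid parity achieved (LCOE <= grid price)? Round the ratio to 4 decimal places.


Compare LCOE to grid price:
  LCOE = $0.1171/kWh, Grid price = $0.1578/kWh
  Ratio = LCOE / grid_price = 0.1171 / 0.1578 = 0.7421
  Grid parity achieved (ratio <= 1)? yes

0.7421


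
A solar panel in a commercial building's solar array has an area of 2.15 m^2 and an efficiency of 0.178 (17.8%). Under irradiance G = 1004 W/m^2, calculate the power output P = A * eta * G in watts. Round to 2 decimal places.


Use the solar power formula P = A * eta * G.
Given: A = 2.15 m^2, eta = 0.178, G = 1004 W/m^2
P = 2.15 * 0.178 * 1004
P = 384.23 W

384.23


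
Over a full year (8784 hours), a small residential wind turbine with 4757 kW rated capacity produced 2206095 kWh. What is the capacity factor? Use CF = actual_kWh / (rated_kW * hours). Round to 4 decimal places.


Capacity factor = actual output / maximum possible output
Maximum possible = rated * hours = 4757 * 8784 = 41785488 kWh
CF = 2206095 / 41785488
CF = 0.0528

0.0528


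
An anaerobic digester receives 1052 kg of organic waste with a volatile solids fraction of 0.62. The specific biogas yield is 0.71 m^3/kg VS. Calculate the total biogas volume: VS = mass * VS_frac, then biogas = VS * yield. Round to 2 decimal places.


Compute volatile solids:
  VS = mass * VS_fraction = 1052 * 0.62 = 652.24 kg
Calculate biogas volume:
  Biogas = VS * specific_yield = 652.24 * 0.71
  Biogas = 463.09 m^3

463.09


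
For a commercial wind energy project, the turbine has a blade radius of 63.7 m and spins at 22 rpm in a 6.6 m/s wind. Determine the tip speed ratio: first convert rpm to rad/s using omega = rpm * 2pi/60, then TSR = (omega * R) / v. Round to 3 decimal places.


Convert rotational speed to rad/s:
  omega = 22 * 2 * pi / 60 = 2.3038 rad/s
Compute tip speed:
  v_tip = omega * R = 2.3038 * 63.7 = 146.754 m/s
Tip speed ratio:
  TSR = v_tip / v_wind = 146.754 / 6.6 = 22.235

22.235


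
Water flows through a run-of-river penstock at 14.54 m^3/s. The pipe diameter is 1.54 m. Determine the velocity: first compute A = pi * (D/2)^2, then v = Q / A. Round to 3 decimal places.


Compute pipe cross-sectional area:
  A = pi * (D/2)^2 = pi * (1.54/2)^2 = 1.8627 m^2
Calculate velocity:
  v = Q / A = 14.54 / 1.8627
  v = 7.806 m/s

7.806


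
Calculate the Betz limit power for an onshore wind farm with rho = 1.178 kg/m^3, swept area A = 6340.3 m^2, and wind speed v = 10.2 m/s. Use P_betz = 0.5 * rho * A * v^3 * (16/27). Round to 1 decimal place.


The Betz coefficient Cp_max = 16/27 = 0.5926
v^3 = 10.2^3 = 1061.208
P_betz = 0.5 * rho * A * v^3 * Cp_max
P_betz = 0.5 * 1.178 * 6340.3 * 1061.208 * 0.5926
P_betz = 2348452.8 W

2348452.8


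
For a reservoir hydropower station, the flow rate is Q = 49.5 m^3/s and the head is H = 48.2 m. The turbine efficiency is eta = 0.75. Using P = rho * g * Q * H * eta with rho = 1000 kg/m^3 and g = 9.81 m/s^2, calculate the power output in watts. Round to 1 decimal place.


Apply the hydropower formula P = rho * g * Q * H * eta
rho * g = 1000 * 9.81 = 9810.0
P = 9810.0 * 49.5 * 48.2 * 0.75
P = 17554259.3 W

17554259.3


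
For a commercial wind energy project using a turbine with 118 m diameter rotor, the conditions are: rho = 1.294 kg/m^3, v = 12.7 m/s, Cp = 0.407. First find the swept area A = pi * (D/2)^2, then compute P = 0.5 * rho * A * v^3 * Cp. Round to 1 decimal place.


Step 1 -- Compute swept area:
  A = pi * (D/2)^2 = pi * (118/2)^2 = 10935.88 m^2
Step 2 -- Apply wind power equation:
  P = 0.5 * rho * A * v^3 * Cp
  v^3 = 12.7^3 = 2048.383
  P = 0.5 * 1.294 * 10935.88 * 2048.383 * 0.407
  P = 5898801.0 W

5898801.0


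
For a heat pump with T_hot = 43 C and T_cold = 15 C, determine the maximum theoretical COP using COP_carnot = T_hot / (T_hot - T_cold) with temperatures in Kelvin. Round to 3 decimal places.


Convert to Kelvin:
  T_hot = 43 + 273.15 = 316.15 K
  T_cold = 15 + 273.15 = 288.15 K
Apply Carnot COP formula:
  COP = T_hot_K / (T_hot_K - T_cold_K) = 316.15 / 28.0
  COP = 11.291

11.291


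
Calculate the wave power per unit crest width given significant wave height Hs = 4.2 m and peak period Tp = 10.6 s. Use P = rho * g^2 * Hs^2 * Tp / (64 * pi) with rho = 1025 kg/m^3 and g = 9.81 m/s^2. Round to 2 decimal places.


Apply wave power formula:
  g^2 = 9.81^2 = 96.2361
  Hs^2 = 4.2^2 = 17.64
  Numerator = rho * g^2 * Hs^2 * Tp = 1025 * 96.2361 * 17.64 * 10.6 = 18444476.2
  Denominator = 64 * pi = 201.0619
  P = 18444476.2 / 201.0619 = 91735.30 W/m

91735.30


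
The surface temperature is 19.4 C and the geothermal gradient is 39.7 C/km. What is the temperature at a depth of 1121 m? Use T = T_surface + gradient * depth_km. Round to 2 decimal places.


Convert depth to km: 1121 / 1000 = 1.121 km
Temperature increase = gradient * depth_km = 39.7 * 1.121 = 44.5 C
Temperature at depth = T_surface + delta_T = 19.4 + 44.5
T = 63.90 C

63.90


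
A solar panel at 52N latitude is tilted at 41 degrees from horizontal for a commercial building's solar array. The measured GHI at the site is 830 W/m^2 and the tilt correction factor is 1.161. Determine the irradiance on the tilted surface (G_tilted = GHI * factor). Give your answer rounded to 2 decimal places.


Identify the given values:
  GHI = 830 W/m^2, tilt correction factor = 1.161
Apply the formula G_tilted = GHI * factor:
  G_tilted = 830 * 1.161
  G_tilted = 963.63 W/m^2

963.63


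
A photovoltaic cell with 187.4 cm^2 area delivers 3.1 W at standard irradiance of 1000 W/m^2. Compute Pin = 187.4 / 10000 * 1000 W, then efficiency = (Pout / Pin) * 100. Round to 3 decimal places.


First compute the input power:
  Pin = area_cm2 / 10000 * G = 187.4 / 10000 * 1000 = 18.74 W
Then compute efficiency:
  Efficiency = (Pout / Pin) * 100 = (3.1 / 18.74) * 100
  Efficiency = 16.542%

16.542


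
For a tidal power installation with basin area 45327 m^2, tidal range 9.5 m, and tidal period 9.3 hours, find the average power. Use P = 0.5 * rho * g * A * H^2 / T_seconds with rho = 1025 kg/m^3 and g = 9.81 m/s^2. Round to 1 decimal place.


Convert period to seconds: T = 9.3 * 3600 = 33480.0 s
H^2 = 9.5^2 = 90.25
P = 0.5 * rho * g * A * H^2 / T
P = 0.5 * 1025 * 9.81 * 45327 * 90.25 / 33480.0
P = 614301.6 W

614301.6


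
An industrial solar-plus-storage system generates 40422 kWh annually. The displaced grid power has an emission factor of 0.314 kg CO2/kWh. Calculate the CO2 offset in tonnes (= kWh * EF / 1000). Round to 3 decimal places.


CO2 offset in kg = generation * emission_factor
CO2 offset = 40422 * 0.314 = 12692.51 kg
Convert to tonnes:
  CO2 offset = 12692.51 / 1000 = 12.693 tonnes

12.693


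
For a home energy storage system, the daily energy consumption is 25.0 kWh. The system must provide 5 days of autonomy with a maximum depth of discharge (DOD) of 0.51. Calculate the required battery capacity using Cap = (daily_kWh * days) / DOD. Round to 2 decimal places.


Total energy needed = daily * days = 25.0 * 5 = 125.0 kWh
Account for depth of discharge:
  Cap = total_energy / DOD = 125.0 / 0.51
  Cap = 245.10 kWh

245.10


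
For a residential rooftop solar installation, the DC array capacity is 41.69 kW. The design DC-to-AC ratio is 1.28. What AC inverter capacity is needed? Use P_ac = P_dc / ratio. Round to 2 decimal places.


The inverter AC capacity is determined by the DC/AC ratio.
Given: P_dc = 41.69 kW, DC/AC ratio = 1.28
P_ac = P_dc / ratio = 41.69 / 1.28
P_ac = 32.57 kW

32.57


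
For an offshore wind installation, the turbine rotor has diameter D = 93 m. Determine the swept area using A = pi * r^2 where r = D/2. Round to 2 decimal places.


Compute the rotor radius:
  r = D / 2 = 93 / 2 = 46.5 m
Calculate swept area:
  A = pi * r^2 = pi * 46.5^2
  A = 6792.91 m^2

6792.91


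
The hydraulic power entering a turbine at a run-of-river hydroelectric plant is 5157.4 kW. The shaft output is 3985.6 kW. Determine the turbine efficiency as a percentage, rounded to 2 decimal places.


Turbine efficiency = (output power / input power) * 100
eta = (3985.6 / 5157.4) * 100
eta = 77.28%

77.28


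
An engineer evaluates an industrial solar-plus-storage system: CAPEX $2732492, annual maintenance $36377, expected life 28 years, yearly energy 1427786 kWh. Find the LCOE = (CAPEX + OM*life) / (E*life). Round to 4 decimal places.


Total cost = CAPEX + OM * lifetime = 2732492 + 36377 * 28 = 2732492 + 1018556 = 3751048
Total generation = annual * lifetime = 1427786 * 28 = 39978008 kWh
LCOE = 3751048 / 39978008
LCOE = 0.0938 $/kWh

0.0938


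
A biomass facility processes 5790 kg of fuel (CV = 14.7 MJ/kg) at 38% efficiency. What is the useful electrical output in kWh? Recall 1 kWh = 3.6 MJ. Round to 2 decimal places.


Total energy = mass * CV = 5790 * 14.7 = 85113.0 MJ
Useful energy = total * eta = 85113.0 * 0.38 = 32342.94 MJ
Convert to kWh: 32342.94 / 3.6
Useful energy = 8984.15 kWh

8984.15


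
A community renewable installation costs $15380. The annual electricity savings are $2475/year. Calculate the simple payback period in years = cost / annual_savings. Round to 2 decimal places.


Simple payback period = initial cost / annual savings
Payback = 15380 / 2475
Payback = 6.21 years

6.21


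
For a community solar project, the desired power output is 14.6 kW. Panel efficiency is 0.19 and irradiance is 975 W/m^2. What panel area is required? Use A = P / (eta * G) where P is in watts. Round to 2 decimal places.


Convert target power to watts: P = 14.6 * 1000 = 14600.0 W
Compute denominator: eta * G = 0.19 * 975 = 185.25
Required area A = P / (eta * G) = 14600.0 / 185.25
A = 78.81 m^2

78.81


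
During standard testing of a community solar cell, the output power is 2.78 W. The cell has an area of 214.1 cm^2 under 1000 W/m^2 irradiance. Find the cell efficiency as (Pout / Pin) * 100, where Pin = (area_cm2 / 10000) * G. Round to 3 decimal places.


First compute the input power:
  Pin = area_cm2 / 10000 * G = 214.1 / 10000 * 1000 = 21.41 W
Then compute efficiency:
  Efficiency = (Pout / Pin) * 100 = (2.78 / 21.41) * 100
  Efficiency = 12.985%

12.985


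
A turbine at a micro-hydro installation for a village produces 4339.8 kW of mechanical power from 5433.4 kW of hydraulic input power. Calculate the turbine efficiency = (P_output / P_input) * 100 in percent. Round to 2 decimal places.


Turbine efficiency = (output power / input power) * 100
eta = (4339.8 / 5433.4) * 100
eta = 79.87%

79.87


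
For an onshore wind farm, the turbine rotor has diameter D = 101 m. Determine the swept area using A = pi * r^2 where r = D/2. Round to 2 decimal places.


Compute the rotor radius:
  r = D / 2 = 101 / 2 = 50.5 m
Calculate swept area:
  A = pi * r^2 = pi * 50.5^2
  A = 8011.85 m^2

8011.85


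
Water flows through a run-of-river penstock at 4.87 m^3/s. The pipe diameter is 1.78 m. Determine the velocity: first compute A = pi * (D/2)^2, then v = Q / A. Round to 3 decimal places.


Compute pipe cross-sectional area:
  A = pi * (D/2)^2 = pi * (1.78/2)^2 = 2.4885 m^2
Calculate velocity:
  v = Q / A = 4.87 / 2.4885
  v = 1.957 m/s

1.957


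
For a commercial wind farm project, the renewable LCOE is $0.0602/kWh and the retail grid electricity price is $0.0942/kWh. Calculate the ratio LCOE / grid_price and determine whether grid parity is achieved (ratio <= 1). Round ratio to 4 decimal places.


Compare LCOE to grid price:
  LCOE = $0.0602/kWh, Grid price = $0.0942/kWh
  Ratio = LCOE / grid_price = 0.0602 / 0.0942 = 0.6391
  Grid parity achieved (ratio <= 1)? yes

0.6391


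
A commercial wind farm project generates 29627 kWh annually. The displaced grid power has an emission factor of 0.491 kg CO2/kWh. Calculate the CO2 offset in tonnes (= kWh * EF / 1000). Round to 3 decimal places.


CO2 offset in kg = generation * emission_factor
CO2 offset = 29627 * 0.491 = 14546.86 kg
Convert to tonnes:
  CO2 offset = 14546.86 / 1000 = 14.547 tonnes

14.547


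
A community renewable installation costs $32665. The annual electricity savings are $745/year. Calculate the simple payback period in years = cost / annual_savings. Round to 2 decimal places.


Simple payback period = initial cost / annual savings
Payback = 32665 / 745
Payback = 43.85 years

43.85


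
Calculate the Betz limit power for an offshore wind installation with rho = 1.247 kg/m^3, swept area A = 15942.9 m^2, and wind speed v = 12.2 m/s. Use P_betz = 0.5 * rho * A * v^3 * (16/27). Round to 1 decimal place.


The Betz coefficient Cp_max = 16/27 = 0.5926
v^3 = 12.2^3 = 1815.848
P_betz = 0.5 * rho * A * v^3 * Cp_max
P_betz = 0.5 * 1.247 * 15942.9 * 1815.848 * 0.5926
P_betz = 10696445.7 W

10696445.7


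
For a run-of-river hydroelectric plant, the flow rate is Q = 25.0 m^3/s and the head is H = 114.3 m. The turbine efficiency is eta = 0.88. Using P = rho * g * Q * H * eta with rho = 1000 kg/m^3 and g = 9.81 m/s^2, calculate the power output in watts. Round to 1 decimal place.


Apply the hydropower formula P = rho * g * Q * H * eta
rho * g = 1000 * 9.81 = 9810.0
P = 9810.0 * 25.0 * 114.3 * 0.88
P = 24668226.0 W

24668226.0


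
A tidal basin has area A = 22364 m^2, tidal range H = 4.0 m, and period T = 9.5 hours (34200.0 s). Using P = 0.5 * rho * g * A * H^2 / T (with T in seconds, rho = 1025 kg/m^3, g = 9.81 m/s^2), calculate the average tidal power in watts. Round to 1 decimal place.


Convert period to seconds: T = 9.5 * 3600 = 34200.0 s
H^2 = 4.0^2 = 16.0
P = 0.5 * rho * g * A * H^2 / T
P = 0.5 * 1025 * 9.81 * 22364 * 16.0 / 34200.0
P = 52602.5 W

52602.5


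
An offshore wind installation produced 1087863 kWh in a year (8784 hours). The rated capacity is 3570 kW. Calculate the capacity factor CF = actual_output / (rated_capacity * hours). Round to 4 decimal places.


Capacity factor = actual output / maximum possible output
Maximum possible = rated * hours = 3570 * 8784 = 31358880 kWh
CF = 1087863 / 31358880
CF = 0.0347

0.0347


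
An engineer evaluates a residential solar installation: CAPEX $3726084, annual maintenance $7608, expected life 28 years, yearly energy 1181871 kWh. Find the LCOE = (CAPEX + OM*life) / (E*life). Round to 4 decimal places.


Total cost = CAPEX + OM * lifetime = 3726084 + 7608 * 28 = 3726084 + 213024 = 3939108
Total generation = annual * lifetime = 1181871 * 28 = 33092388 kWh
LCOE = 3939108 / 33092388
LCOE = 0.1190 $/kWh

0.1190


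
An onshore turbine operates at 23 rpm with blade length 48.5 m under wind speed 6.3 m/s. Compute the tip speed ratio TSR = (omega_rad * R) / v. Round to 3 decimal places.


Convert rotational speed to rad/s:
  omega = 23 * 2 * pi / 60 = 2.4086 rad/s
Compute tip speed:
  v_tip = omega * R = 2.4086 * 48.5 = 116.815 m/s
Tip speed ratio:
  TSR = v_tip / v_wind = 116.815 / 6.3 = 18.542

18.542


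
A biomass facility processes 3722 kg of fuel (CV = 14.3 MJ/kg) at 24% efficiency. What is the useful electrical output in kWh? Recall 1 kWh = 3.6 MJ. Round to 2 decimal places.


Total energy = mass * CV = 3722 * 14.3 = 53224.6 MJ
Useful energy = total * eta = 53224.6 * 0.24 = 12773.9 MJ
Convert to kWh: 12773.9 / 3.6
Useful energy = 3548.31 kWh

3548.31


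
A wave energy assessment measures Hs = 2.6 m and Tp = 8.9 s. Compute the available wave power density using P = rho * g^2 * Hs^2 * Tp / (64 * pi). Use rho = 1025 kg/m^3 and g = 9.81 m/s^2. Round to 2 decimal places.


Apply wave power formula:
  g^2 = 9.81^2 = 96.2361
  Hs^2 = 2.6^2 = 6.76
  Numerator = rho * g^2 * Hs^2 * Tp = 1025 * 96.2361 * 6.76 * 8.9 = 5934697.44
  Denominator = 64 * pi = 201.0619
  P = 5934697.44 / 201.0619 = 29516.76 W/m

29516.76


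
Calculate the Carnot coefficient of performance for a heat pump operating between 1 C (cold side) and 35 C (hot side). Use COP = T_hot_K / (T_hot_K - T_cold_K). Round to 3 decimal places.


Convert to Kelvin:
  T_hot = 35 + 273.15 = 308.15 K
  T_cold = 1 + 273.15 = 274.15 K
Apply Carnot COP formula:
  COP = T_hot_K / (T_hot_K - T_cold_K) = 308.15 / 34.0
  COP = 9.063

9.063


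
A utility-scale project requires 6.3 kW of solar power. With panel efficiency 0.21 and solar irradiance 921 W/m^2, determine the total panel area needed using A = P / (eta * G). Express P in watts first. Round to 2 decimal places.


Convert target power to watts: P = 6.3 * 1000 = 6300.0 W
Compute denominator: eta * G = 0.21 * 921 = 193.41
Required area A = P / (eta * G) = 6300.0 / 193.41
A = 32.57 m^2

32.57


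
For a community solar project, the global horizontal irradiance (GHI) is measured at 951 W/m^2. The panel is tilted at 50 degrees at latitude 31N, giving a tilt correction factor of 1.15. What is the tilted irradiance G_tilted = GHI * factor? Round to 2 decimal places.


Identify the given values:
  GHI = 951 W/m^2, tilt correction factor = 1.15
Apply the formula G_tilted = GHI * factor:
  G_tilted = 951 * 1.15
  G_tilted = 1093.65 W/m^2

1093.65


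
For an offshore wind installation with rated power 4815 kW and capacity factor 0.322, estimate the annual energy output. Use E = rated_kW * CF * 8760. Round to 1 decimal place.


Annual energy = rated_kW * capacity_factor * hours_per_year
Given: P_rated = 4815 kW, CF = 0.322, hours = 8760
E = 4815 * 0.322 * 8760
E = 13581766.8 kWh

13581766.8


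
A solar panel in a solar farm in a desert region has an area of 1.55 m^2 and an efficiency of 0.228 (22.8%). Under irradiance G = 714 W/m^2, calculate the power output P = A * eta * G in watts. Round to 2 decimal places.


Use the solar power formula P = A * eta * G.
Given: A = 1.55 m^2, eta = 0.228, G = 714 W/m^2
P = 1.55 * 0.228 * 714
P = 252.33 W

252.33


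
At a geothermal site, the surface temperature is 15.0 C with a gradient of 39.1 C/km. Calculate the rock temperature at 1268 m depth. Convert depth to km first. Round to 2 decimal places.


Convert depth to km: 1268 / 1000 = 1.268 km
Temperature increase = gradient * depth_km = 39.1 * 1.268 = 49.58 C
Temperature at depth = T_surface + delta_T = 15.0 + 49.58
T = 64.58 C

64.58


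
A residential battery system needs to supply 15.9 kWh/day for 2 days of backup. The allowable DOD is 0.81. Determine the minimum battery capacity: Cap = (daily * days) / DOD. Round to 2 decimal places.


Total energy needed = daily * days = 15.9 * 2 = 31.8 kWh
Account for depth of discharge:
  Cap = total_energy / DOD = 31.8 / 0.81
  Cap = 39.26 kWh

39.26


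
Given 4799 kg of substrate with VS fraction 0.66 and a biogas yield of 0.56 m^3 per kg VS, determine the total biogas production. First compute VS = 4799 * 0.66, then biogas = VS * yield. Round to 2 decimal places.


Compute volatile solids:
  VS = mass * VS_fraction = 4799 * 0.66 = 3167.34 kg
Calculate biogas volume:
  Biogas = VS * specific_yield = 3167.34 * 0.56
  Biogas = 1773.71 m^3

1773.71


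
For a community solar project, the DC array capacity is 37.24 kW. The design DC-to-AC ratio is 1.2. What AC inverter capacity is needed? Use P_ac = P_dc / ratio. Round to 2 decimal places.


The inverter AC capacity is determined by the DC/AC ratio.
Given: P_dc = 37.24 kW, DC/AC ratio = 1.2
P_ac = P_dc / ratio = 37.24 / 1.2
P_ac = 31.03 kW

31.03


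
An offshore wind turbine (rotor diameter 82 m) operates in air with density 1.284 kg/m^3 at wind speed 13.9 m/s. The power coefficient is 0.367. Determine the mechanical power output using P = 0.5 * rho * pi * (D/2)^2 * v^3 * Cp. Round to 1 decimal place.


Step 1 -- Compute swept area:
  A = pi * (D/2)^2 = pi * (82/2)^2 = 5281.02 m^2
Step 2 -- Apply wind power equation:
  P = 0.5 * rho * A * v^3 * Cp
  v^3 = 13.9^3 = 2685.619
  P = 0.5 * 1.284 * 5281.02 * 2685.619 * 0.367
  P = 3341666.3 W

3341666.3


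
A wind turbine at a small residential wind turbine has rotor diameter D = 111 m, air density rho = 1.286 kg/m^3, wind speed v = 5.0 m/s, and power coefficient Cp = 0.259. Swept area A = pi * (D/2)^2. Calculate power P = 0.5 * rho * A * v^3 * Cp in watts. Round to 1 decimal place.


Step 1 -- Compute swept area:
  A = pi * (D/2)^2 = pi * (111/2)^2 = 9676.89 m^2
Step 2 -- Apply wind power equation:
  P = 0.5 * rho * A * v^3 * Cp
  v^3 = 5.0^3 = 125.0
  P = 0.5 * 1.286 * 9676.89 * 125.0 * 0.259
  P = 201445.0 W

201445.0


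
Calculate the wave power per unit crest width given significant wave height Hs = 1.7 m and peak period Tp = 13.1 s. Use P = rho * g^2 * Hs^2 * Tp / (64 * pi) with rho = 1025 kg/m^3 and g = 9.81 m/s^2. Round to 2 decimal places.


Apply wave power formula:
  g^2 = 9.81^2 = 96.2361
  Hs^2 = 1.7^2 = 2.89
  Numerator = rho * g^2 * Hs^2 * Tp = 1025 * 96.2361 * 2.89 * 13.1 = 3734487.57
  Denominator = 64 * pi = 201.0619
  P = 3734487.57 / 201.0619 = 18573.82 W/m

18573.82


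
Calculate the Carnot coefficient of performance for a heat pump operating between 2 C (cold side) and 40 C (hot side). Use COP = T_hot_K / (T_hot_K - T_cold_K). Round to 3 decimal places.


Convert to Kelvin:
  T_hot = 40 + 273.15 = 313.15 K
  T_cold = 2 + 273.15 = 275.15 K
Apply Carnot COP formula:
  COP = T_hot_K / (T_hot_K - T_cold_K) = 313.15 / 38.0
  COP = 8.241

8.241


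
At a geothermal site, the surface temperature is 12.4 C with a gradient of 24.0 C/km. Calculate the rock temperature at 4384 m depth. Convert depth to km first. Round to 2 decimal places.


Convert depth to km: 4384 / 1000 = 4.384 km
Temperature increase = gradient * depth_km = 24.0 * 4.384 = 105.22 C
Temperature at depth = T_surface + delta_T = 12.4 + 105.22
T = 117.62 C

117.62


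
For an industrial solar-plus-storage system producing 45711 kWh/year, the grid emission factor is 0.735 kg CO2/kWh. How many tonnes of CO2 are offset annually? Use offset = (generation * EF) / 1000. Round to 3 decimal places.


CO2 offset in kg = generation * emission_factor
CO2 offset = 45711 * 0.735 = 33597.59 kg
Convert to tonnes:
  CO2 offset = 33597.59 / 1000 = 33.598 tonnes

33.598


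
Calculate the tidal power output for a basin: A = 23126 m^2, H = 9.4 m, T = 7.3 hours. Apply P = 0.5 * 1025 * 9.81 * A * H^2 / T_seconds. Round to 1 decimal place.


Convert period to seconds: T = 7.3 * 3600 = 26280.0 s
H^2 = 9.4^2 = 88.36
P = 0.5 * rho * g * A * H^2 / T
P = 0.5 * 1025 * 9.81 * 23126 * 88.36 / 26280.0
P = 390925.3 W

390925.3


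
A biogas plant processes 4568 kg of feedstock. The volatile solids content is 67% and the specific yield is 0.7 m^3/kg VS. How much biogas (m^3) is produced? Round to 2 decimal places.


Compute volatile solids:
  VS = mass * VS_fraction = 4568 * 0.67 = 3060.56 kg
Calculate biogas volume:
  Biogas = VS * specific_yield = 3060.56 * 0.7
  Biogas = 2142.39 m^3

2142.39


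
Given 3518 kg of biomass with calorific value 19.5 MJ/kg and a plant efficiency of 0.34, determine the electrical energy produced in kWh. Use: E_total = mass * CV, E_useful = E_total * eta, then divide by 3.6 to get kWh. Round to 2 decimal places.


Total energy = mass * CV = 3518 * 19.5 = 68601.0 MJ
Useful energy = total * eta = 68601.0 * 0.34 = 23324.34 MJ
Convert to kWh: 23324.34 / 3.6
Useful energy = 6478.98 kWh

6478.98


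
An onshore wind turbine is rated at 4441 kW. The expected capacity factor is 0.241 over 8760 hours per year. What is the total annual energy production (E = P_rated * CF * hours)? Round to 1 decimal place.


Annual energy = rated_kW * capacity_factor * hours_per_year
Given: P_rated = 4441 kW, CF = 0.241, hours = 8760
E = 4441 * 0.241 * 8760
E = 9375661.6 kWh

9375661.6


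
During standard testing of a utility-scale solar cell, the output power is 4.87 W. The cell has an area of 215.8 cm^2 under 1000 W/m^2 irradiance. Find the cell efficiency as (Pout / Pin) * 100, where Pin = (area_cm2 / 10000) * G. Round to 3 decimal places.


First compute the input power:
  Pin = area_cm2 / 10000 * G = 215.8 / 10000 * 1000 = 21.58 W
Then compute efficiency:
  Efficiency = (Pout / Pin) * 100 = (4.87 / 21.58) * 100
  Efficiency = 22.567%

22.567


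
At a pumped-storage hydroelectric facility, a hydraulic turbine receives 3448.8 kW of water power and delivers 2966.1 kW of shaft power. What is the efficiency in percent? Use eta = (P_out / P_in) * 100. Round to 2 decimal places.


Turbine efficiency = (output power / input power) * 100
eta = (2966.1 / 3448.8) * 100
eta = 86.00%

86.00


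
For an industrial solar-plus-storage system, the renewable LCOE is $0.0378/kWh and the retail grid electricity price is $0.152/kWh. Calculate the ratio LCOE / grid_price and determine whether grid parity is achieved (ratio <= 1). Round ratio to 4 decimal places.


Compare LCOE to grid price:
  LCOE = $0.0378/kWh, Grid price = $0.152/kWh
  Ratio = LCOE / grid_price = 0.0378 / 0.152 = 0.2487
  Grid parity achieved (ratio <= 1)? yes

0.2487


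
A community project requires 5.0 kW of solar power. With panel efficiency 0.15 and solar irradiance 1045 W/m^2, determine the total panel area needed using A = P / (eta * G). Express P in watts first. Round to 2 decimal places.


Convert target power to watts: P = 5.0 * 1000 = 5000.0 W
Compute denominator: eta * G = 0.15 * 1045 = 156.75
Required area A = P / (eta * G) = 5000.0 / 156.75
A = 31.90 m^2

31.90


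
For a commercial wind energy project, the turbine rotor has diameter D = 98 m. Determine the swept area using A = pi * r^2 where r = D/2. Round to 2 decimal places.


Compute the rotor radius:
  r = D / 2 = 98 / 2 = 49.0 m
Calculate swept area:
  A = pi * r^2 = pi * 49.0^2
  A = 7542.96 m^2

7542.96


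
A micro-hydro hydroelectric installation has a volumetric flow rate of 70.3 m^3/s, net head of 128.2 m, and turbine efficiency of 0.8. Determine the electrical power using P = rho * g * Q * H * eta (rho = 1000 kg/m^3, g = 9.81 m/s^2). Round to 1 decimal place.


Apply the hydropower formula P = rho * g * Q * H * eta
rho * g = 1000 * 9.81 = 9810.0
P = 9810.0 * 70.3 * 128.2 * 0.8
P = 70729786.1 W

70729786.1


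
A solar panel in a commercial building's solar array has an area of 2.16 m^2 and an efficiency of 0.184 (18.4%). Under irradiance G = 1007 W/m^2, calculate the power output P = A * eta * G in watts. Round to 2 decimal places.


Use the solar power formula P = A * eta * G.
Given: A = 2.16 m^2, eta = 0.184, G = 1007 W/m^2
P = 2.16 * 0.184 * 1007
P = 400.22 W

400.22


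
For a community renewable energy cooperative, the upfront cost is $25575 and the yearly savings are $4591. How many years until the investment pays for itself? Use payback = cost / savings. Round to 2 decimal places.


Simple payback period = initial cost / annual savings
Payback = 25575 / 4591
Payback = 5.57 years

5.57


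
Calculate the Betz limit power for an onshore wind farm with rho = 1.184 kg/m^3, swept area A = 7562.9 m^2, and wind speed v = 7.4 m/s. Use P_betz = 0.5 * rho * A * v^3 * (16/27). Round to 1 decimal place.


The Betz coefficient Cp_max = 16/27 = 0.5926
v^3 = 7.4^3 = 405.224
P_betz = 0.5 * rho * A * v^3 * Cp_max
P_betz = 0.5 * 1.184 * 7562.9 * 405.224 * 0.5926
P_betz = 1075131.1 W

1075131.1


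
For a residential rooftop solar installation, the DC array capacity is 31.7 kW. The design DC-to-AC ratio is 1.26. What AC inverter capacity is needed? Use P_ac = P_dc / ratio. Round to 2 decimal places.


The inverter AC capacity is determined by the DC/AC ratio.
Given: P_dc = 31.7 kW, DC/AC ratio = 1.26
P_ac = P_dc / ratio = 31.7 / 1.26
P_ac = 25.16 kW

25.16


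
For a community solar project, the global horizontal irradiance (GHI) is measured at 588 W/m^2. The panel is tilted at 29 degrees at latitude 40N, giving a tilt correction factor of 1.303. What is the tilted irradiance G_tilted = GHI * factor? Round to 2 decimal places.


Identify the given values:
  GHI = 588 W/m^2, tilt correction factor = 1.303
Apply the formula G_tilted = GHI * factor:
  G_tilted = 588 * 1.303
  G_tilted = 766.16 W/m^2

766.16


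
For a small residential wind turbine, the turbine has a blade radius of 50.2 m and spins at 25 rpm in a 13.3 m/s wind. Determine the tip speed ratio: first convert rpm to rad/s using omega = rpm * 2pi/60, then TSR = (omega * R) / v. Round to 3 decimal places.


Convert rotational speed to rad/s:
  omega = 25 * 2 * pi / 60 = 2.618 rad/s
Compute tip speed:
  v_tip = omega * R = 2.618 * 50.2 = 131.423 m/s
Tip speed ratio:
  TSR = v_tip / v_wind = 131.423 / 13.3 = 9.881

9.881


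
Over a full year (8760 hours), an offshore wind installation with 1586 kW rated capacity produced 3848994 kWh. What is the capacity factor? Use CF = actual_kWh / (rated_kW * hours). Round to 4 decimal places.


Capacity factor = actual output / maximum possible output
Maximum possible = rated * hours = 1586 * 8760 = 13893360 kWh
CF = 3848994 / 13893360
CF = 0.2770

0.2770


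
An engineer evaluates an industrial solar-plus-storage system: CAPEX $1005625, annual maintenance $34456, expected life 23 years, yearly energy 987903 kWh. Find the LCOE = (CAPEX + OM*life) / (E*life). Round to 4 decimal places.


Total cost = CAPEX + OM * lifetime = 1005625 + 34456 * 23 = 1005625 + 792488 = 1798113
Total generation = annual * lifetime = 987903 * 23 = 22721769 kWh
LCOE = 1798113 / 22721769
LCOE = 0.0791 $/kWh

0.0791


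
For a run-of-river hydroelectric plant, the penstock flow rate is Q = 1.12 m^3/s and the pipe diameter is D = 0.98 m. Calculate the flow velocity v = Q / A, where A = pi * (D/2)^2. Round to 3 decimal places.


Compute pipe cross-sectional area:
  A = pi * (D/2)^2 = pi * (0.98/2)^2 = 0.7543 m^2
Calculate velocity:
  v = Q / A = 1.12 / 0.7543
  v = 1.485 m/s

1.485


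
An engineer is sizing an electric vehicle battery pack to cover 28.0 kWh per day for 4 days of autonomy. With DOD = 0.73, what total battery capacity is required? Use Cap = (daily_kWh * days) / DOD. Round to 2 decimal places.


Total energy needed = daily * days = 28.0 * 4 = 112.0 kWh
Account for depth of discharge:
  Cap = total_energy / DOD = 112.0 / 0.73
  Cap = 153.42 kWh

153.42


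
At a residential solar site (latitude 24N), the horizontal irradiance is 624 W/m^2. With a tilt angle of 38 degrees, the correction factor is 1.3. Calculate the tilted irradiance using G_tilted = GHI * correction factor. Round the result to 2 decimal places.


Identify the given values:
  GHI = 624 W/m^2, tilt correction factor = 1.3
Apply the formula G_tilted = GHI * factor:
  G_tilted = 624 * 1.3
  G_tilted = 811.20 W/m^2

811.20


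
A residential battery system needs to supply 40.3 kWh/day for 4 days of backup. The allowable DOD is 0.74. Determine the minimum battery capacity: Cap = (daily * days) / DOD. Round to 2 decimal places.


Total energy needed = daily * days = 40.3 * 4 = 161.2 kWh
Account for depth of discharge:
  Cap = total_energy / DOD = 161.2 / 0.74
  Cap = 217.84 kWh

217.84


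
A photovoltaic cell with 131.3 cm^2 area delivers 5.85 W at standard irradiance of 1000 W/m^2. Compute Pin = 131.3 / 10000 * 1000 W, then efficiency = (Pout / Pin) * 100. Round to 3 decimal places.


First compute the input power:
  Pin = area_cm2 / 10000 * G = 131.3 / 10000 * 1000 = 13.13 W
Then compute efficiency:
  Efficiency = (Pout / Pin) * 100 = (5.85 / 13.13) * 100
  Efficiency = 44.554%

44.554


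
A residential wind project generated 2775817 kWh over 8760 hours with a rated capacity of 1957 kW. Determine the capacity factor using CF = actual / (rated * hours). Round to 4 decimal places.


Capacity factor = actual output / maximum possible output
Maximum possible = rated * hours = 1957 * 8760 = 17143320 kWh
CF = 2775817 / 17143320
CF = 0.1619

0.1619


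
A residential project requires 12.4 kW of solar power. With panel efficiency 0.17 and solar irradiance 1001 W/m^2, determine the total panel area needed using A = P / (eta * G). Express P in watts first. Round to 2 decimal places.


Convert target power to watts: P = 12.4 * 1000 = 12400.0 W
Compute denominator: eta * G = 0.17 * 1001 = 170.17
Required area A = P / (eta * G) = 12400.0 / 170.17
A = 72.87 m^2

72.87


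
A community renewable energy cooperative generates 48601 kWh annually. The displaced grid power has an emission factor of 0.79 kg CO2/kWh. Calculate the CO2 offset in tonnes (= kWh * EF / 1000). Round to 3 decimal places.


CO2 offset in kg = generation * emission_factor
CO2 offset = 48601 * 0.79 = 38394.79 kg
Convert to tonnes:
  CO2 offset = 38394.79 / 1000 = 38.395 tonnes

38.395


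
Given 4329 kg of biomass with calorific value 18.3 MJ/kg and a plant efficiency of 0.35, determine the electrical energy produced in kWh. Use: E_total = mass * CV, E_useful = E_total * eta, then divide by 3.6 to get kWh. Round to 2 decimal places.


Total energy = mass * CV = 4329 * 18.3 = 79220.7 MJ
Useful energy = total * eta = 79220.7 * 0.35 = 27727.25 MJ
Convert to kWh: 27727.25 / 3.6
Useful energy = 7702.01 kWh

7702.01


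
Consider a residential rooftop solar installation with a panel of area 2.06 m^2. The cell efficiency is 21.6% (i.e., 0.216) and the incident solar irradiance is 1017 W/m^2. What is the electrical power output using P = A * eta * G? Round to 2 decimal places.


Use the solar power formula P = A * eta * G.
Given: A = 2.06 m^2, eta = 0.216, G = 1017 W/m^2
P = 2.06 * 0.216 * 1017
P = 452.52 W

452.52


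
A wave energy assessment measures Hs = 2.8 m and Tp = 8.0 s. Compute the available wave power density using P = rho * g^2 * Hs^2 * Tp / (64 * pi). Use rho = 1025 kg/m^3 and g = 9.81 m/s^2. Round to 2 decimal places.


Apply wave power formula:
  g^2 = 9.81^2 = 96.2361
  Hs^2 = 2.8^2 = 7.84
  Numerator = rho * g^2 * Hs^2 * Tp = 1025 * 96.2361 * 7.84 * 8.0 = 6186826.4
  Denominator = 64 * pi = 201.0619
  P = 6186826.4 / 201.0619 = 30770.75 W/m

30770.75


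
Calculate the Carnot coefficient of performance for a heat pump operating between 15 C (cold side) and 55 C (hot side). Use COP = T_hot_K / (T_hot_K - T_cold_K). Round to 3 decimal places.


Convert to Kelvin:
  T_hot = 55 + 273.15 = 328.15 K
  T_cold = 15 + 273.15 = 288.15 K
Apply Carnot COP formula:
  COP = T_hot_K / (T_hot_K - T_cold_K) = 328.15 / 40.0
  COP = 8.204

8.204


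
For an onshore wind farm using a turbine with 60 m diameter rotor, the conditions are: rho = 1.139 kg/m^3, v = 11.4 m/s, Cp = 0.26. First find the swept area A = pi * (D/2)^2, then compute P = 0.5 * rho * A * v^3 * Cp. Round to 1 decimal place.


Step 1 -- Compute swept area:
  A = pi * (D/2)^2 = pi * (60/2)^2 = 2827.43 m^2
Step 2 -- Apply wind power equation:
  P = 0.5 * rho * A * v^3 * Cp
  v^3 = 11.4^3 = 1481.544
  P = 0.5 * 1.139 * 2827.43 * 1481.544 * 0.26
  P = 620260.3 W

620260.3


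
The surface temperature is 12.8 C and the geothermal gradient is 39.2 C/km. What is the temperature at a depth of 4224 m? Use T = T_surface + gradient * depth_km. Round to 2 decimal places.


Convert depth to km: 4224 / 1000 = 4.224 km
Temperature increase = gradient * depth_km = 39.2 * 4.224 = 165.58 C
Temperature at depth = T_surface + delta_T = 12.8 + 165.58
T = 178.38 C

178.38


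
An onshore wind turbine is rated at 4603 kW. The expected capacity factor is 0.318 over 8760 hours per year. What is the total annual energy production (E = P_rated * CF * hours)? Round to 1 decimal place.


Annual energy = rated_kW * capacity_factor * hours_per_year
Given: P_rated = 4603 kW, CF = 0.318, hours = 8760
E = 4603 * 0.318 * 8760
E = 12822485.0 kWh

12822485.0


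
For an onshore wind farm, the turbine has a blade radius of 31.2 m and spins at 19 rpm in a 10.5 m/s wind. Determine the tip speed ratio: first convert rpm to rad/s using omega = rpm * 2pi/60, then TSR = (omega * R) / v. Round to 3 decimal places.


Convert rotational speed to rad/s:
  omega = 19 * 2 * pi / 60 = 1.9897 rad/s
Compute tip speed:
  v_tip = omega * R = 1.9897 * 31.2 = 62.078 m/s
Tip speed ratio:
  TSR = v_tip / v_wind = 62.078 / 10.5 = 5.912

5.912


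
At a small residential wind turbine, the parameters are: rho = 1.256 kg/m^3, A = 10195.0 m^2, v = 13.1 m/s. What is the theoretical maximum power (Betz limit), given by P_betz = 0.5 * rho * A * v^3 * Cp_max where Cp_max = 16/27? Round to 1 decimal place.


The Betz coefficient Cp_max = 16/27 = 0.5926
v^3 = 13.1^3 = 2248.091
P_betz = 0.5 * rho * A * v^3 * Cp_max
P_betz = 0.5 * 1.256 * 10195.0 * 2248.091 * 0.5926
P_betz = 8529370.5 W

8529370.5


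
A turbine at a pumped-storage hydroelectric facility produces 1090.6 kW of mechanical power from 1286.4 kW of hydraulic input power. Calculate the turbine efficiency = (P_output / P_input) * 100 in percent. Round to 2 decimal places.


Turbine efficiency = (output power / input power) * 100
eta = (1090.6 / 1286.4) * 100
eta = 84.78%

84.78


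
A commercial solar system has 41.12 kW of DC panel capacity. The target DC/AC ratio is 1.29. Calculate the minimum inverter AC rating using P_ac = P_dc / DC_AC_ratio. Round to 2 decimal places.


The inverter AC capacity is determined by the DC/AC ratio.
Given: P_dc = 41.12 kW, DC/AC ratio = 1.29
P_ac = P_dc / ratio = 41.12 / 1.29
P_ac = 31.88 kW

31.88


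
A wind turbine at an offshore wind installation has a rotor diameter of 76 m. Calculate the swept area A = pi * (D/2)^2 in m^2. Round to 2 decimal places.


Compute the rotor radius:
  r = D / 2 = 76 / 2 = 38.0 m
Calculate swept area:
  A = pi * r^2 = pi * 38.0^2
  A = 4536.46 m^2

4536.46


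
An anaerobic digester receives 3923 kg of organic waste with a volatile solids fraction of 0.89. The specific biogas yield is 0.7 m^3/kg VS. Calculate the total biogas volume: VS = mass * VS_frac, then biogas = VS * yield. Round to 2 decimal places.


Compute volatile solids:
  VS = mass * VS_fraction = 3923 * 0.89 = 3491.47 kg
Calculate biogas volume:
  Biogas = VS * specific_yield = 3491.47 * 0.7
  Biogas = 2444.03 m^3

2444.03
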